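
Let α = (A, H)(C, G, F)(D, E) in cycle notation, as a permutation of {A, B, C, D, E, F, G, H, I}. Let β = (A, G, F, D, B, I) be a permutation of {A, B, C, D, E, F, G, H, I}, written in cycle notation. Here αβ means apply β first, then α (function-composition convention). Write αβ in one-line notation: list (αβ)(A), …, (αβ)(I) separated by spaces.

(αβ)(x) = α(β(x)). Computing each image: α(β(A)) = α(G) = F, α(β(B)) = α(I) = I, α(β(C)) = α(C) = G, α(β(D)) = α(B) = B, α(β(E)) = α(E) = D, α(β(F)) = α(D) = E, α(β(G)) = α(F) = C, α(β(H)) = α(H) = A, α(β(I)) = α(A) = H.
Hence αβ = [F I G B D E C A H].

F I G B D E C A H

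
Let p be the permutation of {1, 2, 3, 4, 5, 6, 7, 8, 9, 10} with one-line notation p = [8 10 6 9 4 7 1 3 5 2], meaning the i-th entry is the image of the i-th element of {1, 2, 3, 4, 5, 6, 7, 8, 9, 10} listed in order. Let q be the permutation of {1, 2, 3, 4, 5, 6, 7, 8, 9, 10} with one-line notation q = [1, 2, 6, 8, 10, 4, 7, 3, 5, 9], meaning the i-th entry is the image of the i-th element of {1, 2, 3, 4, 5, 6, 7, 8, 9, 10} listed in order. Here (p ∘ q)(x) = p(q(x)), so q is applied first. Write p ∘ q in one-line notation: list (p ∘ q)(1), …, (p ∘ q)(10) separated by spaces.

Chase each element through q then p: 1 → 1 → 8; 2 → 2 → 10; 3 → 6 → 7; 4 → 8 → 3; 5 → 10 → 2; 6 → 4 → 9; 7 → 7 → 1; 8 → 3 → 6; 9 → 5 → 4; 10 → 9 → 5.
Collecting the images, p ∘ q = [8 10 7 3 2 9 1 6 4 5].

8 10 7 3 2 9 1 6 4 5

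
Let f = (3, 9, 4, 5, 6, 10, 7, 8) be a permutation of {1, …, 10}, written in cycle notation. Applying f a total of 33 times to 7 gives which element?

7 lies in the 8-cycle (3, 9, 4, 5, 6, 10, 7, 8).
On an 8-cycle, f^8 is the identity, so f^33 = f^1 there (33 ≡ 1 mod 8).
Stepping 1 place around the cycle: 7 → 8.

8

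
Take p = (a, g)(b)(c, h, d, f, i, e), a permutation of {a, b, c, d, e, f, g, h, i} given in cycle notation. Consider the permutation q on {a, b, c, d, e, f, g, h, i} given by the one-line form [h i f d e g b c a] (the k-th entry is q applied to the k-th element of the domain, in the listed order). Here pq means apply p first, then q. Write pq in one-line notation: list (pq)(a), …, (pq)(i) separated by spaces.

b i c g f a h d e

Chase each element through p then q: a → g → b; b → b → i; c → h → c; d → f → g; e → c → f; f → i → a; g → a → h; h → d → d; i → e → e.
So pq in one-line form is b i c g f a h d e.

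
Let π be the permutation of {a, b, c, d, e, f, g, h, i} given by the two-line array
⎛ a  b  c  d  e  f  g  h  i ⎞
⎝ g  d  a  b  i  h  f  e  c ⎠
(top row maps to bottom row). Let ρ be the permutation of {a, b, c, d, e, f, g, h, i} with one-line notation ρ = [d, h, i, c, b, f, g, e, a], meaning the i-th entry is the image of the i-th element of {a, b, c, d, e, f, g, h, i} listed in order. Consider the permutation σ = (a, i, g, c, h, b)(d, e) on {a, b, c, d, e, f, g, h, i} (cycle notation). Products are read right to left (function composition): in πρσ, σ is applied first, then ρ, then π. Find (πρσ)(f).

h

(πρσ)(f) = π(ρ(σ(f))). σ(f) = f, then ρ(f) = f, then π(f) = h, so the result is h.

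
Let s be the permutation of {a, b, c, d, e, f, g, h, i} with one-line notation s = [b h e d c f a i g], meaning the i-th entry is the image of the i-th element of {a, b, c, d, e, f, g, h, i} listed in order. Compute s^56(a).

Tracing a → b → … returns to a after 5 steps, so a lies in a 5-cycle (a, b, h, i, g).
Since the cycle has length 5, s^56 acts on it the same as s^1 (56 mod 5 = 1).
Stepping 1 place around the cycle: a → b.

b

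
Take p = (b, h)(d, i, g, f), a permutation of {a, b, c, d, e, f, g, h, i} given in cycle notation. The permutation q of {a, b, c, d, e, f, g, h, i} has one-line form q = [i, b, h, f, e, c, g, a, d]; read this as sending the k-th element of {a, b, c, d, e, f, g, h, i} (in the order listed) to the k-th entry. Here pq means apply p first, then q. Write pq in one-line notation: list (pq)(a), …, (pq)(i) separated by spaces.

i a h d e f c b g

(pq)(x) = q(p(x)). Computing each image: q(p(a)) = q(a) = i, q(p(b)) = q(h) = a, q(p(c)) = q(c) = h, q(p(d)) = q(i) = d, q(p(e)) = q(e) = e, q(p(f)) = q(d) = f, q(p(g)) = q(f) = c, q(p(h)) = q(b) = b, q(p(i)) = q(g) = g.
Hence pq = [i a h d e f c b g].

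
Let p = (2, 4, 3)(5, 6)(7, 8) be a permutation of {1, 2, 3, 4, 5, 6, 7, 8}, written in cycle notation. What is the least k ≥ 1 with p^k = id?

The disjoint cycles have lengths 3, 2, 2, 1.
The order of p is the least common multiple of its cycle lengths: lcm(3, 2, 2) = 6.

6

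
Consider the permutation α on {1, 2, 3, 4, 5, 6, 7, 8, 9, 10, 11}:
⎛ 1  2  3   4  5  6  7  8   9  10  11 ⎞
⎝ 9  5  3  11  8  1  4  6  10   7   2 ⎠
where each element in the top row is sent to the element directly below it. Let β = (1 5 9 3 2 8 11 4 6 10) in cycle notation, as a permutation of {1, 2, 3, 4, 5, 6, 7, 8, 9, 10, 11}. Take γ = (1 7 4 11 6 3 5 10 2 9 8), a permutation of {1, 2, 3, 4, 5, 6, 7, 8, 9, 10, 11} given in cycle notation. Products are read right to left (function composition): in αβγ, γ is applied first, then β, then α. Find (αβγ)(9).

(αβγ)(9) = α(β(γ(9))). γ(9) = 8, then β(8) = 11, then α(11) = 2, so the result is 2.

2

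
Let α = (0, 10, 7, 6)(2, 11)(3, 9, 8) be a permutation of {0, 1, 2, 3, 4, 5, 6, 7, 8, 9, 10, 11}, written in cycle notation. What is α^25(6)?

0

6 lies in the 4-cycle (0, 10, 7, 6).
Since the cycle has length 4, α^25 acts on it the same as α^1 (25 mod 4 = 1).
Advancing 1 step from 6: 6 → 0.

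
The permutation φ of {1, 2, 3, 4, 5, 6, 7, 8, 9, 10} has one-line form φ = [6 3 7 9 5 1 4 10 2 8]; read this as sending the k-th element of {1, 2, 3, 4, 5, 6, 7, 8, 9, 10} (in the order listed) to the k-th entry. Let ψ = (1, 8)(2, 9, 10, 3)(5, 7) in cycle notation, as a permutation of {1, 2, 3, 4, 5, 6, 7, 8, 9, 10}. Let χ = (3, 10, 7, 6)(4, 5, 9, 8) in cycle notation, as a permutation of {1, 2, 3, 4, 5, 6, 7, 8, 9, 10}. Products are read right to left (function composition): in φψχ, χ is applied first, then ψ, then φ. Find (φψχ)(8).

(φψχ)(8) = φ(ψ(χ(8))). χ(8) = 4, then ψ(4) = 4, then φ(4) = 9, so the result is 9.

9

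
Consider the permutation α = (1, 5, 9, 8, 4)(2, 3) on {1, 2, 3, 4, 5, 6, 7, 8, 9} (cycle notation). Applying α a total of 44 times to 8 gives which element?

9

8 lies in the 5-cycle (1, 5, 9, 8, 4).
Since the cycle has length 5, α^44 acts on it the same as α^4 (44 mod 5 = 4).
Stepping 4 places around the cycle: 8 → 4 → 1 → 5 → 9.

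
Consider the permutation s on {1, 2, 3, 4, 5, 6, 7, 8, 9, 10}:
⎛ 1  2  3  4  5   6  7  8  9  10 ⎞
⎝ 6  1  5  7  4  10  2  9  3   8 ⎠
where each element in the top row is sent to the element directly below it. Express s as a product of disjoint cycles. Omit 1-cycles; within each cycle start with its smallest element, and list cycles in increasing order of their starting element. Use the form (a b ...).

(1 6 10 8 9 3 5 4 7 2)

From 1: 1 → 6 → 10 → 8 → 9 → 3 → 5 → 4 → 7 → 2 → 1, closing the cycle (1 6 10 8 9 3 5 4 7 2).
Continuing from each remaining unvisited element yields (1 6 10 8 9 3 5 4 7 2).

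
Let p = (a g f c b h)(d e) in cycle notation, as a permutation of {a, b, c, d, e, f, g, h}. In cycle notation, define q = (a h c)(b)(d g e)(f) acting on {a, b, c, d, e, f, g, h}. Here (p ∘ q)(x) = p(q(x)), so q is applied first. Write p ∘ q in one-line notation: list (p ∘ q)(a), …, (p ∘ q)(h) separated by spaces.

a h g f e c d b

(p ∘ q)(x) = p(q(x)). Computing each image: p(q(a)) = p(h) = a, p(q(b)) = p(b) = h, p(q(c)) = p(a) = g, p(q(d)) = p(g) = f, p(q(e)) = p(d) = e, p(q(f)) = p(f) = c, p(q(g)) = p(e) = d, p(q(h)) = p(c) = b.
Hence p ∘ q = [a h g f e c d b].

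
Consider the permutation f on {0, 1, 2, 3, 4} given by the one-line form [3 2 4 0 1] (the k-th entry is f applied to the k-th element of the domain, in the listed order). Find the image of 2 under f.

2 is element number 3 of the domain, and entry number 3 of the one-line form is 4, so f(2) = 4.

4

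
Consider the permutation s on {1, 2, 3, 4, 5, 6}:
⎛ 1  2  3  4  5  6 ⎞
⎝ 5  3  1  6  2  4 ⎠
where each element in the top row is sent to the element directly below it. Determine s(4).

6

The entry below 4 in the array is 6, so s(4) = 6.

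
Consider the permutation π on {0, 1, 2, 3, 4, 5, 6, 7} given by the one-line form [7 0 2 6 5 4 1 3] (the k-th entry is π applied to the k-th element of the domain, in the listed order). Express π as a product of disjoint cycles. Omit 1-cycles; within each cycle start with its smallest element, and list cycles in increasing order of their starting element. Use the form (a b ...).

(0 7 3 6 1)(4 5)

From 0: 0 → 7 → 3 → 6 → 1 → 0, closing the cycle (0 7 3 6 1).
Continuing from each remaining unvisited element yields (0 7 3 6 1)(4 5).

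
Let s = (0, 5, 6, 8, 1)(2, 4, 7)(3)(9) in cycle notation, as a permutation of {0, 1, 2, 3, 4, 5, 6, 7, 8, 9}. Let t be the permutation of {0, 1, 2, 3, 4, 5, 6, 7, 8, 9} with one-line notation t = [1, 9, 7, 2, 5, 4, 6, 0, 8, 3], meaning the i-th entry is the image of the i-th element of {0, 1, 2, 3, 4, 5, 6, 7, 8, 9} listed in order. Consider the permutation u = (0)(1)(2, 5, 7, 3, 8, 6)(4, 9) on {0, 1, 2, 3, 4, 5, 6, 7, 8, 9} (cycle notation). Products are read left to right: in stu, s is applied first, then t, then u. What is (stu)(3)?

5

Apply the permutations in order: s(3) = 3, then t(3) = 2, then u(2) = 5. So (stu)(3) = 5.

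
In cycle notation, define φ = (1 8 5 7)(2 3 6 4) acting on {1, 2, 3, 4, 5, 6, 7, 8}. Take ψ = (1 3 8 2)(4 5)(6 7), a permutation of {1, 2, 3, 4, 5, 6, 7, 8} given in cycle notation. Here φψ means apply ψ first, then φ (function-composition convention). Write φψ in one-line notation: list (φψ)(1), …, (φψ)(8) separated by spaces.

6 8 5 7 2 1 4 3

(φψ)(x) = φ(ψ(x)). Computing each image: φ(ψ(1)) = φ(3) = 6, φ(ψ(2)) = φ(1) = 8, φ(ψ(3)) = φ(8) = 5, φ(ψ(4)) = φ(5) = 7, φ(ψ(5)) = φ(4) = 2, φ(ψ(6)) = φ(7) = 1, φ(ψ(7)) = φ(6) = 4, φ(ψ(8)) = φ(2) = 3.
Hence φψ = [6 8 5 7 2 1 4 3].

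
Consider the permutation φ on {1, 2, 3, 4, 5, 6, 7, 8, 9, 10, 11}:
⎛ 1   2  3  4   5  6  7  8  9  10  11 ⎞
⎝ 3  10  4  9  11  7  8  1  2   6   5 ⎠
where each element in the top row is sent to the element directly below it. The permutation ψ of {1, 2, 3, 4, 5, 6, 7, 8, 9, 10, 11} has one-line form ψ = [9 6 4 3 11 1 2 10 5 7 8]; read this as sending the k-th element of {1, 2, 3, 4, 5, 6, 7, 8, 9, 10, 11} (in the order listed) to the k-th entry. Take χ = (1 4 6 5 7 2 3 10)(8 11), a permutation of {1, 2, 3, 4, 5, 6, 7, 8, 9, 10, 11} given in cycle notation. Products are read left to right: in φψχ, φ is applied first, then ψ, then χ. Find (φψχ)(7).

Apply the permutations in order: φ(7) = 8, then ψ(8) = 10, then χ(10) = 1. So (φψχ)(7) = 1.

1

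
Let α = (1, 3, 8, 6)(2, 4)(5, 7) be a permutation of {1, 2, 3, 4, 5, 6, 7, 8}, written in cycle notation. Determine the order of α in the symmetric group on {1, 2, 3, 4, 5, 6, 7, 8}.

4

The disjoint cycles have lengths 4, 2, 2.
The order of α is the least common multiple of its cycle lengths: lcm(4, 2, 2) = 4.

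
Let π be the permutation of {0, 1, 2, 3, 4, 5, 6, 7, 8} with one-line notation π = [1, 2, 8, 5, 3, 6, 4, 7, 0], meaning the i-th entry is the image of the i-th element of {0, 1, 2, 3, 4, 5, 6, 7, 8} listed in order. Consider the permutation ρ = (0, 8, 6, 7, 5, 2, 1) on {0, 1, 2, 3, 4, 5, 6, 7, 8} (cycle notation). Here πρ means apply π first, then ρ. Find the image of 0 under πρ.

π(0) = 1, then ρ(1) = 0; composing gives (πρ)(0) = 0.

0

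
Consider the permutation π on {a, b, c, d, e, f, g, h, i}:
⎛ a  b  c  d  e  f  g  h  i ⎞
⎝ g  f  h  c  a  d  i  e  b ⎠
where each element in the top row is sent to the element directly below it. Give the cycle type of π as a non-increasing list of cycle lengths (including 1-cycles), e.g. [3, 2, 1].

The disjoint cycles are (a, g, i, b, f, d, c, h, e), with lengths 9 in non-increasing order.

[9]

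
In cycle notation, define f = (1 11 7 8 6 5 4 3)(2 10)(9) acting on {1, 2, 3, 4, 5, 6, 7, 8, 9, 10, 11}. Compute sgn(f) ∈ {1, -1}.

The cycle lengths are 8, 2, 1.
A cycle of length ℓ contributes ℓ−1 transpositions, so f is a product of 7 + 1 = 8 transpositions — even.

1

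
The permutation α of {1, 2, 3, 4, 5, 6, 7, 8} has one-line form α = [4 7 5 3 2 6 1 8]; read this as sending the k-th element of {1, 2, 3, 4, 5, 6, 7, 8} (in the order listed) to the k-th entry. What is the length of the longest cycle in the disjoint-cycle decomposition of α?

Decomposing into disjoint cycles gives (1, 4, 3, 5, 2, 7); the longest has length 6.

6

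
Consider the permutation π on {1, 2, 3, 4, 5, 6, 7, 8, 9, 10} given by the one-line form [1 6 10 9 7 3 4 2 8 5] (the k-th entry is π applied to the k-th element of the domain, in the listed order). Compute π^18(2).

2

Tracing 2 → 6 → … returns to 2 after 9 steps, so 2 lies in a 9-cycle (2 6 3 10 5 7 4 9 8).
Since the cycle has length 9, π^18 acts on it the same as π^0 (18 mod 9 = 0).
So π^18(2) = 2.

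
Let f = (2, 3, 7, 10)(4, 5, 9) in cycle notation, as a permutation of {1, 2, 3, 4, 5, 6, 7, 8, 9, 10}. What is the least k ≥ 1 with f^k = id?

12

The disjoint cycles have lengths 4, 3, 1, 1, 1.
The order of f is the least common multiple of its cycle lengths: lcm(4, 3) = 12.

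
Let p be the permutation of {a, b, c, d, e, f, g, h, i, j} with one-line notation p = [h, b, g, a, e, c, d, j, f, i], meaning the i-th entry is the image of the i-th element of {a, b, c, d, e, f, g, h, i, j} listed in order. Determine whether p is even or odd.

odd

In disjoint-cycle form the cycle lengths are 8, 1, 1.
A cycle is odd iff its length is even; p has 1 even-length cycle, so sgn(p) = (−1)^1 and p is odd.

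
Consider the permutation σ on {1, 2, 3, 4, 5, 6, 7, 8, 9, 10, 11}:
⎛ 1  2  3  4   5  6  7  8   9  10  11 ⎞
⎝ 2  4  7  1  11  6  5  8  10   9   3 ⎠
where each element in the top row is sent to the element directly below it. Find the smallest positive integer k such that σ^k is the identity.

12

Writing σ as disjoint cycles, the cycle lengths are 4, 3, 2, 1, 1.
Since disjoint cycles commute, ord(σ) = lcm(4, 3, 2) = 12.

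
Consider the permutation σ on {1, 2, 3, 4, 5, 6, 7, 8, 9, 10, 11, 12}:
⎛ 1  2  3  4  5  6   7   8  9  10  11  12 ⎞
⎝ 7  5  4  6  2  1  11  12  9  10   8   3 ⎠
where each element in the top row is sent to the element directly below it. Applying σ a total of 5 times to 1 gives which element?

3

Tracing 1 → 7 → … returns to 1 after 8 steps, so 1 lies in an 8-cycle (1, 7, 11, 8, 12, 3, 4, 6).
Stepping 5 places around the cycle: 1 → 7 → 11 → 8 → 12 → 3.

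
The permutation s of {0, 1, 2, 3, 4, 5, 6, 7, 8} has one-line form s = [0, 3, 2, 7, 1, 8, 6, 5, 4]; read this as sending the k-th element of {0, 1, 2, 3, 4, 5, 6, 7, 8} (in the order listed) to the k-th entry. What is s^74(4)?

3

Tracing 4 → 1 → … returns to 4 after 6 steps, so 4 lies in a 6-cycle (1 3 7 5 8 4).
Powers repeat with period 6 on this cycle, and 74 mod 6 = 2, so s^74(4) = s^2(4).
Stepping 2 places around the cycle: 4 → 1 → 3.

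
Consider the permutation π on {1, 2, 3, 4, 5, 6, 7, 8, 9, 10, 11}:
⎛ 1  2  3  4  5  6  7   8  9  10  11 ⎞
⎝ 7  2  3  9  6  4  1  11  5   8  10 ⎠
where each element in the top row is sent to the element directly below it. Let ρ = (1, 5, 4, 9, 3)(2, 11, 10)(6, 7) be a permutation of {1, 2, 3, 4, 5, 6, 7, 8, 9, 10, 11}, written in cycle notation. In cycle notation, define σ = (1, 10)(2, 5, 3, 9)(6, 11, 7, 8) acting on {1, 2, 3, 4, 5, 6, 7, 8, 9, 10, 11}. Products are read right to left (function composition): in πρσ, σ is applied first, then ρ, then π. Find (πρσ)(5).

Apply the permutations in order: σ(5) = 3, then ρ(3) = 1, then π(1) = 7. So (πρσ)(5) = 7.

7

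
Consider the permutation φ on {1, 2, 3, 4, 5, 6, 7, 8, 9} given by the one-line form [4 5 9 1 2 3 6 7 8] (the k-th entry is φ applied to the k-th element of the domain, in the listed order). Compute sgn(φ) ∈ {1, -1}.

1

In disjoint-cycle form the cycle lengths are 5, 2, 2.
A cycle is odd iff its length is even; φ has 2 even-length cycles, so sgn(φ) = (−1)^2 and φ is even.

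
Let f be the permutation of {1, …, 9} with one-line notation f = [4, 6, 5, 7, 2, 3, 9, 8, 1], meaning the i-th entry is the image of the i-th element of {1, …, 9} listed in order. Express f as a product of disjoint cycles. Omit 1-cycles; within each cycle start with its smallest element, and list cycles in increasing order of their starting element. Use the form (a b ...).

(1 4 7 9)(2 6 3 5)

Start at 1 and follow images: 1 → 4 → 7 → 9 → 1, giving the cycle (1 4 7 9).
Repeating from the next unused element and collecting all non-trivial cycles gives (1 4 7 9)(2 6 3 5).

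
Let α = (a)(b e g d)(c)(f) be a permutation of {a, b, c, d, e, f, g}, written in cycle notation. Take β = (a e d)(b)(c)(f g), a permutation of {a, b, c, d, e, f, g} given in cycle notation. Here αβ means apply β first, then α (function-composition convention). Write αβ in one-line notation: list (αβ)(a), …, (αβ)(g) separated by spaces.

g e c a b d f

(αβ)(x) = α(β(x)). Computing each image: α(β(a)) = α(e) = g, α(β(b)) = α(b) = e, α(β(c)) = α(c) = c, α(β(d)) = α(a) = a, α(β(e)) = α(d) = b, α(β(f)) = α(g) = d, α(β(g)) = α(f) = f.
Hence αβ = [g e c a b d f].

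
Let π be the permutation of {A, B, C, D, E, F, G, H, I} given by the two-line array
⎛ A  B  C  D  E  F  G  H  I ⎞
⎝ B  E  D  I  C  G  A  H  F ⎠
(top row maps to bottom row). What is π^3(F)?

Tracing F → G → … returns to F after 8 steps, so F lies in an 8-cycle (A, B, E, C, D, I, F, G).
Stepping 3 places around the cycle: F → G → A → B.

B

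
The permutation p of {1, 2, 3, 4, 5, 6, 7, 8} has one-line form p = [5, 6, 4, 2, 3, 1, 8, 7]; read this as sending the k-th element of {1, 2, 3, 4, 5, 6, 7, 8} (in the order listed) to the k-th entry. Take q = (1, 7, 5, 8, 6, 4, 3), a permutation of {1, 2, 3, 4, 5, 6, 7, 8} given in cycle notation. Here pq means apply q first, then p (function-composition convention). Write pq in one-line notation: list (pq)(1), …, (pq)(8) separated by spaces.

(pq)(x) = p(q(x)). Computing each image: p(q(1)) = p(7) = 8, p(q(2)) = p(2) = 6, p(q(3)) = p(1) = 5, p(q(4)) = p(3) = 4, p(q(5)) = p(8) = 7, p(q(6)) = p(4) = 2, p(q(7)) = p(5) = 3, p(q(8)) = p(6) = 1.
Hence pq = [8 6 5 4 7 2 3 1].

8 6 5 4 7 2 3 1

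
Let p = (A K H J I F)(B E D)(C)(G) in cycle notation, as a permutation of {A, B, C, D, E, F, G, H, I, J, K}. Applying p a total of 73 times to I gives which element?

I lies in the 6-cycle (A K H J I F).
Since the cycle has length 6, p^73 acts on it the same as p^1 (73 mod 6 = 1).
Stepping 1 place around the cycle: I → F.

F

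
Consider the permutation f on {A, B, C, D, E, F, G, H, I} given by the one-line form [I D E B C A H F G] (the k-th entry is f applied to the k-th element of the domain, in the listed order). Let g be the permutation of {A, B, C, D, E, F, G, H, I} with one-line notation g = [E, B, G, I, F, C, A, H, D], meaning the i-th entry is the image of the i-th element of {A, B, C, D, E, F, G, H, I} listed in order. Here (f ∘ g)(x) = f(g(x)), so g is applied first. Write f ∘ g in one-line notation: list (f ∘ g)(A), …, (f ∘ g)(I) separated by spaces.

C D H G A E I F B

(f ∘ g)(x) = f(g(x)). Computing each image: f(g(A)) = f(E) = C, f(g(B)) = f(B) = D, f(g(C)) = f(G) = H, f(g(D)) = f(I) = G, f(g(E)) = f(F) = A, f(g(F)) = f(C) = E, f(g(G)) = f(A) = I, f(g(H)) = f(H) = F, f(g(I)) = f(D) = B.
Hence f ∘ g = [C D H G A E I F B].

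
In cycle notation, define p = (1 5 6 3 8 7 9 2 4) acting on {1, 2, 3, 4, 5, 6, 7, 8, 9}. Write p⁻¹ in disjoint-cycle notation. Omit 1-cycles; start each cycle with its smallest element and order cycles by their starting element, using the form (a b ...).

If p sends a → b within a cycle, p⁻¹ sends b → a; equivalently, reverse each cycle.
Reversing each cycle of p and rotating so the smallest element leads gives (1 4 2 9 7 8 3 6 5).

(1 4 2 9 7 8 3 6 5)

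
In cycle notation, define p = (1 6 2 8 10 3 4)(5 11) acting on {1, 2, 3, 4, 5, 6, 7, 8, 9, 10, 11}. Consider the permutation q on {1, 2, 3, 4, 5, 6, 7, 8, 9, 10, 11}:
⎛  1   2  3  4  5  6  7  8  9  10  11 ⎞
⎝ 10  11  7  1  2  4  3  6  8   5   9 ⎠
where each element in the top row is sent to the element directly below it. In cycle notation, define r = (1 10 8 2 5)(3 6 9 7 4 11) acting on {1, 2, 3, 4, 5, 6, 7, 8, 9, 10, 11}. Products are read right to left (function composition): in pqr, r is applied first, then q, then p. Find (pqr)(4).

Chase 4: r(4) = 11; q(11) = 9; p(9) = 9. Hence (pqr)(4) = 9.

9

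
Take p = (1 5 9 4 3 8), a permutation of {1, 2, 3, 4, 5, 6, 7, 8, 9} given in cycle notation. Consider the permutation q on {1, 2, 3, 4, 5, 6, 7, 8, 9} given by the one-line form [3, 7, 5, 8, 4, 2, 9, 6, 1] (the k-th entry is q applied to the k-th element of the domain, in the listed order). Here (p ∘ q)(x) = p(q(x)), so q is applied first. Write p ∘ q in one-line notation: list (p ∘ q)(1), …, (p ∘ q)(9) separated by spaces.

Chase each element through q then p: 1 → 3 → 8; 2 → 7 → 7; 3 → 5 → 9; 4 → 8 → 1; 5 → 4 → 3; 6 → 2 → 2; 7 → 9 → 4; 8 → 6 → 6; 9 → 1 → 5.
Collecting the images, p ∘ q = [8 7 9 1 3 2 4 6 5].

8 7 9 1 3 2 4 6 5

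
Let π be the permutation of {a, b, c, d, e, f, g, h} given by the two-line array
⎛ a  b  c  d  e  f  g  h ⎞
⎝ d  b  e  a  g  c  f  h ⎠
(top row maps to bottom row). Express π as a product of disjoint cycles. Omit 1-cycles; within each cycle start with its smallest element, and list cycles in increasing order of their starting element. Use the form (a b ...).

(a d)(c e g f)

Iterating π from a gives a → d → a; that is the 2-cycle (a d).
Continuing from each remaining unvisited element yields (a d)(c e g f).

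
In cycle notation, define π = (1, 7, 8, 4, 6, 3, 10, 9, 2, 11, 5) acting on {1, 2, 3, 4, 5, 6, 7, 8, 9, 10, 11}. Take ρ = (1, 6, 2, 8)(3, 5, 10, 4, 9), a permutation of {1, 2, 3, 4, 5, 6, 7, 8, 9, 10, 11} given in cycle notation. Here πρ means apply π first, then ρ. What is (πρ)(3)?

4

(πρ)(3) = ρ(π(3)). π(3) = 10, then ρ(10) = 4. So (πρ)(3) = 4.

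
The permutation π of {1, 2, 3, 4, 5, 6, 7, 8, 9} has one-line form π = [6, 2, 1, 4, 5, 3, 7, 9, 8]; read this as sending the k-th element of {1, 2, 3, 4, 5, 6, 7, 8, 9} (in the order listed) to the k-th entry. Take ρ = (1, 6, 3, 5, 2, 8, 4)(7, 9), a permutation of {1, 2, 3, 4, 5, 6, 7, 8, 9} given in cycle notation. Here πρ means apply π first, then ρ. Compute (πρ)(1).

3

(πρ)(1) = ρ(π(1)). π(1) = 6, then ρ(6) = 3. So (πρ)(1) = 3.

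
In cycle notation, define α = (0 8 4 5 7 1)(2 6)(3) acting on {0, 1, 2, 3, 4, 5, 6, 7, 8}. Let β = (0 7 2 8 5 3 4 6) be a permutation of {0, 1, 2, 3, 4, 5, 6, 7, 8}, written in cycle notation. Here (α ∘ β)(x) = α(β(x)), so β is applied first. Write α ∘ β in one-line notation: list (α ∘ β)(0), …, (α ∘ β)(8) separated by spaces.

Chase each element through β then α: 0 → 7 → 1; 1 → 1 → 0; 2 → 8 → 4; 3 → 4 → 5; 4 → 6 → 2; 5 → 3 → 3; 6 → 0 → 8; 7 → 2 → 6; 8 → 5 → 7.
So α ∘ β in one-line form is 1 0 4 5 2 3 8 6 7.

1 0 4 5 2 3 8 6 7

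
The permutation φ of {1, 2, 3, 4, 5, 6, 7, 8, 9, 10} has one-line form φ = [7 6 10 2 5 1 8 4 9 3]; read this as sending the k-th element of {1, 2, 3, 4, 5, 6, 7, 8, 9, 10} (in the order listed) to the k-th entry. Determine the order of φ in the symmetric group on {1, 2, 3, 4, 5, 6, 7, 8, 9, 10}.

6

Decomposing into disjoint cycles gives cycle lengths 6, 2, 1, 1.
The order of φ is the least common multiple of its cycle lengths: lcm(6, 2) = 6.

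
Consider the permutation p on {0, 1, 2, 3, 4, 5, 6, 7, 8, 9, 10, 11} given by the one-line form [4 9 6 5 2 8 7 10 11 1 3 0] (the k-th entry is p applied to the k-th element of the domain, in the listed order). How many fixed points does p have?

0

No element satisfies p(x) = x, so there are 0 fixed points.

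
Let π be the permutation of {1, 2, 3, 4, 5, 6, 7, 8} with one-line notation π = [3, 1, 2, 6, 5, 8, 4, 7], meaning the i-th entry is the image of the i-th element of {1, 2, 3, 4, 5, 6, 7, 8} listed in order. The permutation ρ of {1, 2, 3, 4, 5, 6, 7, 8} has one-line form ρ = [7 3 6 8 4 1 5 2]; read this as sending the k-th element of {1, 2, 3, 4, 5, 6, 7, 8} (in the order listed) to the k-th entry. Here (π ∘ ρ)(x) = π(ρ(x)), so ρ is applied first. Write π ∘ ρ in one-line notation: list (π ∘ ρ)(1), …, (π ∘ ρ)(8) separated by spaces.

4 2 8 7 6 3 5 1

For each element, apply ρ then π: 1 → 7 → 4; 2 → 3 → 2; 3 → 6 → 8; 4 → 8 → 7; 5 → 4 → 6; 6 → 1 → 3; 7 → 5 → 5; 8 → 2 → 1.
So π ∘ ρ in one-line form is 4 2 8 7 6 3 5 1.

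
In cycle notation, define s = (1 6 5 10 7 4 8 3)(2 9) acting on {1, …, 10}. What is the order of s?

The cycle type of s is (8, 2).
The order is lcm(8, 2) = 8.

8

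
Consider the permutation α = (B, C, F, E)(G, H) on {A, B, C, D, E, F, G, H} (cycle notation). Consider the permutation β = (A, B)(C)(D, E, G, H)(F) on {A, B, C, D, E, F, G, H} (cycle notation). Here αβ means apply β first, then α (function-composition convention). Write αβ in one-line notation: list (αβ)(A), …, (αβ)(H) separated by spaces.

For each element, apply β then α: A → B → C; B → A → A; C → C → F; D → E → B; E → G → H; F → F → E; G → H → G; H → D → D.
So αβ in one-line form is C A F B H E G D.

C A F B H E G D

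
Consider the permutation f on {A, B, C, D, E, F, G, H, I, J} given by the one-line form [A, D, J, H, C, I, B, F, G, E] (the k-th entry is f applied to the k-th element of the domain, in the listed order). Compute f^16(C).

Tracing C → J → … returns to C after 3 steps, so C lies in a 3-cycle (C, J, E).
Since the cycle has length 3, f^16 acts on it the same as f^1 (16 mod 3 = 1).
Stepping 1 place around the cycle: C → J.

J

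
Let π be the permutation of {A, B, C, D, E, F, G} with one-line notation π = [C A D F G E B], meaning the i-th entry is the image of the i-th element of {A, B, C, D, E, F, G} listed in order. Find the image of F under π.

F is element number 6 of the domain, and entry number 6 of the one-line form is E, so π(F) = E.

E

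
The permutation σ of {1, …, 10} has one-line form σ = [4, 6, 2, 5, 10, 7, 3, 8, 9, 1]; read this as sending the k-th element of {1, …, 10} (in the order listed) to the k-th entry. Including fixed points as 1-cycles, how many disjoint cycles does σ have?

4

The cycle decomposition is (1 4 5 10)(2 6 7 3)(8)(9), which has 4 cycles (counting 1-cycles).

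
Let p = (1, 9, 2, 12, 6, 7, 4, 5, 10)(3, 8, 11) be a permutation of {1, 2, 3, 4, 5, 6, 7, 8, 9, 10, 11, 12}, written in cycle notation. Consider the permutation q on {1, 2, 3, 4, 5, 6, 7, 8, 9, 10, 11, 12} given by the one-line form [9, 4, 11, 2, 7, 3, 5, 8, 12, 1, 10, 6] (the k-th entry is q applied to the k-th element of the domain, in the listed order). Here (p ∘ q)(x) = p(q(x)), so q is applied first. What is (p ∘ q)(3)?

q(3) = 11, then p(11) = 3; composing gives (p ∘ q)(3) = 3.

3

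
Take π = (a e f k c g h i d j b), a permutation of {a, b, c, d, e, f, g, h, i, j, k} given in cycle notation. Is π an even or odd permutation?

even

The cycle lengths are 11.
A cycle of length ℓ contributes ℓ−1 transpositions, so π is a product of 10 transpositions — even.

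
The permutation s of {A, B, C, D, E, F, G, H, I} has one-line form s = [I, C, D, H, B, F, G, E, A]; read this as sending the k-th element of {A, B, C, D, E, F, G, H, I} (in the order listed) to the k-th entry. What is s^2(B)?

D

Tracing B → C → … returns to B after 5 steps, so B lies in a 5-cycle (B, C, D, H, E).
Stepping 2 places around the cycle: B → C → D.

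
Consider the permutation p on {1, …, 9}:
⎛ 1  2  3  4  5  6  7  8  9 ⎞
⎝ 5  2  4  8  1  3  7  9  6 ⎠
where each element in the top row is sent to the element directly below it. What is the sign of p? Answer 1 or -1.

-1

In disjoint-cycle form the cycle lengths are 5, 2, 1, 1.
A cycle of length ℓ contributes ℓ−1 transpositions, so p is a product of 4 + 1 = 5 transpositions — odd.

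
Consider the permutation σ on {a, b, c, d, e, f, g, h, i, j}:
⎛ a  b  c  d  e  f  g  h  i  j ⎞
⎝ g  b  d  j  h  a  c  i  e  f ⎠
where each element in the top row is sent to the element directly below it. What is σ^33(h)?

h

Tracing h → i → … returns to h after 3 steps, so h lies in a 3-cycle (e h i).
Powers repeat with period 3 on this cycle, and 33 mod 3 = 0, so σ^33(h) = σ^0(h).
So σ^33(h) = h.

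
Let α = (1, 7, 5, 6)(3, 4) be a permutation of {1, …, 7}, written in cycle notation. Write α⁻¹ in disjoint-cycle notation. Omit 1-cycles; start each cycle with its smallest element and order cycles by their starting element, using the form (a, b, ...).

(1, 6, 5, 7)(3, 4)

Inverting a permutation written in cycle notation just reverses the order within every cycle.
After reversing and putting each cycle's least element first, α⁻¹ = (1, 6, 5, 7)(3, 4).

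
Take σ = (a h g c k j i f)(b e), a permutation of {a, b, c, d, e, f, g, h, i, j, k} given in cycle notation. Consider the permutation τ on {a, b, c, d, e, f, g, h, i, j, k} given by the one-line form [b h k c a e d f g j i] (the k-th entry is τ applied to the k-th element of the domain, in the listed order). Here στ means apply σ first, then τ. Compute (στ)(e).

First apply σ: σ(e) = b, then τ(b) = h. Thus (στ)(e) = h.

h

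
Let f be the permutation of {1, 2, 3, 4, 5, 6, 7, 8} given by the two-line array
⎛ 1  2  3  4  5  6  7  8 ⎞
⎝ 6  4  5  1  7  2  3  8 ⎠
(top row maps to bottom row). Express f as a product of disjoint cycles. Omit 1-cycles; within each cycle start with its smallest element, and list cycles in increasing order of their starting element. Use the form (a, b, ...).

(1, 6, 2, 4)(3, 5, 7)

From 1: 1 → 6 → 2 → 4 → 1, closing the cycle (1, 6, 2, 4).
Continuing from each remaining unvisited element yields (1, 6, 2, 4)(3, 5, 7).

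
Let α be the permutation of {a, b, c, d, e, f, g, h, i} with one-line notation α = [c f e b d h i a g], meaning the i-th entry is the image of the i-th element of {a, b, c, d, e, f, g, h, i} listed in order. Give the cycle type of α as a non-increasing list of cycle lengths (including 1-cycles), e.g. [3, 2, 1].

The disjoint cycles are (a c e d b f h)(g i), with lengths 7, 2 in non-increasing order.

[7, 2]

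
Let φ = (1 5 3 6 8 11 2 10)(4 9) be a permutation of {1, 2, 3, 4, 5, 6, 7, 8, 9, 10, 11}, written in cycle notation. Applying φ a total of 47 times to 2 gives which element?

2 lies in the 8-cycle (1 5 3 6 8 11 2 10).
Since the cycle has length 8, φ^47 acts on it the same as φ^7 (47 mod 8 = 7).
Stepping 7 places around the cycle: 2 → 10 → 1 → 5 → 3 → 6 → 8 → 11.

11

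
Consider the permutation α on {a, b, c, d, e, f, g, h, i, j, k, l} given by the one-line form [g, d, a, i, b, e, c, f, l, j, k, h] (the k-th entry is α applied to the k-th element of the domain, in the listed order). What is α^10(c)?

Tracing c → a → … returns to c after 3 steps, so c lies in a 3-cycle (a g c).
On a 3-cycle, α^3 is the identity, so α^10 = α^1 there (10 ≡ 1 mod 3).
Stepping 1 place around the cycle: c → a.

a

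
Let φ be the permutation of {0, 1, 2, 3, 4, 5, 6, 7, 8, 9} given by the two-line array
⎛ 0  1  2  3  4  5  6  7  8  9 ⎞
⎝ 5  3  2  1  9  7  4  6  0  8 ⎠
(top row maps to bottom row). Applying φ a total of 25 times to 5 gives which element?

Tracing 5 → 7 → … returns to 5 after 7 steps, so 5 lies in a 7-cycle (0, 5, 7, 6, 4, 9, 8).
Powers repeat with period 7 on this cycle, and 25 mod 7 = 4, so φ^25(5) = φ^4(5).
Advancing 4 steps from 5: 5 → 7 → 6 → 4 → 9.

9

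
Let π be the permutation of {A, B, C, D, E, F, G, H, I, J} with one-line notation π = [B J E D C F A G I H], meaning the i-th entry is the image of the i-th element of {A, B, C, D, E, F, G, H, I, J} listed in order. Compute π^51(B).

J

Tracing B → J → … returns to B after 5 steps, so B lies in a 5-cycle (A B J H G).
On a 5-cycle, π^5 is the identity, so π^51 = π^1 there (51 ≡ 1 mod 5).
Advancing 1 step from B: B → J.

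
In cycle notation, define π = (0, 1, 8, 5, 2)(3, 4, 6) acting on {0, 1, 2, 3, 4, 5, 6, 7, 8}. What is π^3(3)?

3 lies in the 3-cycle (3, 4, 6).
Powers repeat with period 3 on this cycle, and 3 mod 3 = 0, so π^3(3) = π^0(3).
So π^3(3) = 3.

3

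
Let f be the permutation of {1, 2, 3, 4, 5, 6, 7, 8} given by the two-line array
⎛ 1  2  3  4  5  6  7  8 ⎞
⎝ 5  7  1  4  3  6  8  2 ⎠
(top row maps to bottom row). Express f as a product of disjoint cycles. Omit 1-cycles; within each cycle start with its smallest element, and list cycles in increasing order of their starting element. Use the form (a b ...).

Iterating f from 1 gives 1 → 5 → 3 → 1; that is the 3-cycle (1 5 3).
Repeating from the next unused element and collecting all non-trivial cycles gives (1 5 3)(2 7 8).

(1 5 3)(2 7 8)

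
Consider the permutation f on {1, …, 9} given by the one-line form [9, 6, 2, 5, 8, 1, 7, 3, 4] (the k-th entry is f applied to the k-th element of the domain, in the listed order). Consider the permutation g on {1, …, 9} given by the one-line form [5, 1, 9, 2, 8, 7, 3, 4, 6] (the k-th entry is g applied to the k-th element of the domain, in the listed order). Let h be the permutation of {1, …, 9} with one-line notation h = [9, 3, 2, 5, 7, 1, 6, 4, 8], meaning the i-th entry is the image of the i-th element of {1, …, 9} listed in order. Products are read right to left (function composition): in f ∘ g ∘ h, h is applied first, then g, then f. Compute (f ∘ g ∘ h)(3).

Chase 3: h(3) = 2; g(2) = 1; f(1) = 9. Hence (f ∘ g ∘ h)(3) = 9.

9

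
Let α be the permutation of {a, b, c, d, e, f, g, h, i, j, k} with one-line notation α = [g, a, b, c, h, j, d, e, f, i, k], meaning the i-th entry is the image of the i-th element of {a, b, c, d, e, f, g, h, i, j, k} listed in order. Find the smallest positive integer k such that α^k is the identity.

Writing α as disjoint cycles, the cycle lengths are 5, 3, 2, 1.
The order is lcm(5, 3, 2) = 30.

30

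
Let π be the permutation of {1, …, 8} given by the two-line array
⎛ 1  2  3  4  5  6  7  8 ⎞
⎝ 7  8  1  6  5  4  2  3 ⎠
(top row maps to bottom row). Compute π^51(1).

Tracing 1 → 7 → … returns to 1 after 5 steps, so 1 lies in a 5-cycle (1, 7, 2, 8, 3).
Since the cycle has length 5, π^51 acts on it the same as π^1 (51 mod 5 = 1).
Stepping 1 place around the cycle: 1 → 7.

7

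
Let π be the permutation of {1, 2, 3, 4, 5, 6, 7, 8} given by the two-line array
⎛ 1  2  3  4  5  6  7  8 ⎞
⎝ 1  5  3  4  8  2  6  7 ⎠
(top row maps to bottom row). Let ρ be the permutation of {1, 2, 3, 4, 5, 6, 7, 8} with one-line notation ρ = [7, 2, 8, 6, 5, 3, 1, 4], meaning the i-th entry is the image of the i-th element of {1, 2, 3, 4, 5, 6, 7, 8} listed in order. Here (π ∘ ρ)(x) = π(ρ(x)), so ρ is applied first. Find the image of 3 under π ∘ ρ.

(π ∘ ρ)(3) = π(ρ(3)). ρ(3) = 8, then π(8) = 7. So (π ∘ ρ)(3) = 7.

7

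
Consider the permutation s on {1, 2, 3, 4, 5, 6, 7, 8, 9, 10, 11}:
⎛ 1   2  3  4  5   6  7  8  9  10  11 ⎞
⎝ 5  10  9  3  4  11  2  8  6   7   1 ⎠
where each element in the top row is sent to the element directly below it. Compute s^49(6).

6

Tracing 6 → 11 → … returns to 6 after 7 steps, so 6 lies in a 7-cycle (1, 5, 4, 3, 9, 6, 11).
Powers repeat with period 7 on this cycle, and 49 mod 7 = 0, so s^49(6) = s^0(6).
So s^49(6) = 6.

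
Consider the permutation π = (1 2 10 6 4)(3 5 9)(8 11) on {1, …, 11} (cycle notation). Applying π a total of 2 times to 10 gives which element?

10 lies in the 5-cycle (1 2 10 6 4).
Advancing 2 steps from 10: 10 → 6 → 4.

4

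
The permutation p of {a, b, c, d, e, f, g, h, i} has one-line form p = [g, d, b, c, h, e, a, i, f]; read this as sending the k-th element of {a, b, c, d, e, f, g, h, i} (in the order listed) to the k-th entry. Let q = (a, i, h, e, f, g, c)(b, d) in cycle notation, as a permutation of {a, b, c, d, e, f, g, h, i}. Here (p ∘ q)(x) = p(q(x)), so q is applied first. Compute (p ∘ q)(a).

First apply q: q(a) = i, then p(i) = f. Thus (p ∘ q)(a) = f.

f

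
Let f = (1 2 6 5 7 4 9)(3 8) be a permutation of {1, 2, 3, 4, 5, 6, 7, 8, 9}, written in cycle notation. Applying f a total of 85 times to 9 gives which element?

1

9 lies in the 7-cycle (1 2 6 5 7 4 9).
Powers repeat with period 7 on this cycle, and 85 mod 7 = 1, so f^85(9) = f^1(9).
Stepping 1 place around the cycle: 9 → 1.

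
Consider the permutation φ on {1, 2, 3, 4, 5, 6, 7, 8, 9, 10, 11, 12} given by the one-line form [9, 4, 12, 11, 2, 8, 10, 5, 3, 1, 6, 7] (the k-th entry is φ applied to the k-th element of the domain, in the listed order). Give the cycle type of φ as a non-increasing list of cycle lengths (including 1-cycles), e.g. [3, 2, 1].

[6, 6]

The disjoint cycles are (1 9 3 12 7 10)(2 4 11 6 8 5), with lengths 6, 6 in non-increasing order.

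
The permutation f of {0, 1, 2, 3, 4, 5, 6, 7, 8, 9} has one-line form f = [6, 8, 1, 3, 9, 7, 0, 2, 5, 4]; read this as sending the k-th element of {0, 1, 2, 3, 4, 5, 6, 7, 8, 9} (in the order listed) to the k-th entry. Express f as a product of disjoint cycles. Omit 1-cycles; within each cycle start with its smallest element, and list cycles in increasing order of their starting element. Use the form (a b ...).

Start at 0 and follow images: 0 → 6 → 0, giving the cycle (0 6).
Continuing from each remaining unvisited element yields (0 6)(1 8 5 7 2)(4 9).

(0 6)(1 8 5 7 2)(4 9)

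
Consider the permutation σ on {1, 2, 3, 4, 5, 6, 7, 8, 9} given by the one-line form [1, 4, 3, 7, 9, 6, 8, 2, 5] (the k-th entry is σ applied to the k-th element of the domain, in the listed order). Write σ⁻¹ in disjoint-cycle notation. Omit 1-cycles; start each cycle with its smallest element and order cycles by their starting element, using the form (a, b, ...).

The cycle decomposition of σ is (2, 4, 7, 8)(5, 9).
Reversing each cycle (and rotating so the smallest element leads) gives σ⁻¹ = (2, 8, 7, 4)(5, 9).

(2, 8, 7, 4)(5, 9)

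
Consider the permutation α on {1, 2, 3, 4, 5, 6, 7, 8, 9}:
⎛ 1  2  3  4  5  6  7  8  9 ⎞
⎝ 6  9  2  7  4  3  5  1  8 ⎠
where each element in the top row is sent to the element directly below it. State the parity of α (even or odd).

odd

In disjoint-cycle form the cycle lengths are 6, 3.
A cycle is odd iff its length is even; α has 1 even-length cycle, so sgn(α) = (−1)^1 and α is odd.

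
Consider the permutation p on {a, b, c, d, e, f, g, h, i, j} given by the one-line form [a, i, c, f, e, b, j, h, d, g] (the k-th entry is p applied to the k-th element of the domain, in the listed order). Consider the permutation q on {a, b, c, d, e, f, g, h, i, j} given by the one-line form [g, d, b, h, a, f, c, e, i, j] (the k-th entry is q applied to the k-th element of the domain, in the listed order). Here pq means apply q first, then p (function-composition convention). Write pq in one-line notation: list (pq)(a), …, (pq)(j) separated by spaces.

j f i h a b c e d g

(pq)(x) = p(q(x)). Computing each image: p(q(a)) = p(g) = j, p(q(b)) = p(d) = f, p(q(c)) = p(b) = i, p(q(d)) = p(h) = h, p(q(e)) = p(a) = a, p(q(f)) = p(f) = b, p(q(g)) = p(c) = c, p(q(h)) = p(e) = e, p(q(i)) = p(i) = d, p(q(j)) = p(j) = g.
Hence pq = [j f i h a b c e d g].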